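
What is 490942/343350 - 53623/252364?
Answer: 7534616417/6189227100 ≈ 1.2174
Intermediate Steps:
490942/343350 - 53623/252364 = 490942*(1/343350) - 53623*1/252364 = 245471/171675 - 53623/252364 = 7534616417/6189227100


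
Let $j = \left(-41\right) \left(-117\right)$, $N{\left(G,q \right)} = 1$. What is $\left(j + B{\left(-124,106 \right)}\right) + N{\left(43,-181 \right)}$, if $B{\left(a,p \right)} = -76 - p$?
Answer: $4616$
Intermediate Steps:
$j = 4797$
$\left(j + B{\left(-124,106 \right)}\right) + N{\left(43,-181 \right)} = \left(4797 - 182\right) + 1 = 4615 + 1 = 4616$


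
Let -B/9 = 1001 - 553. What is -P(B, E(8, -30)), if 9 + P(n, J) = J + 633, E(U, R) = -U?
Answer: -616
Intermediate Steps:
B = -4032 (B = -9*(1001 - 553) = -9*448 = -4032)
P(n, J) = 624 + J (P(n, J) = -9 + (J + 633) = -9 + (633 + J) = 624 + J)
-P(B, E(8, -30)) = -(624 - 1*8) = -(624 - 8) = -1*616 = -616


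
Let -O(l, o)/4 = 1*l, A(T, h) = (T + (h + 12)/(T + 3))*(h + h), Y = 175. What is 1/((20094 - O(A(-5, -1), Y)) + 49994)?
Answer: 1/70172 ≈ 1.4251e-5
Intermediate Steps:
A(T, h) = 2*h*(T + (12 + h)/(3 + T)) (A(T, h) = (T + (12 + h)/(3 + T))*(2*h) = 2*h*(T + (12 + h)/(3 + T)))
O(l, o) = -4*l
1/((20094 - O(A(-5, -1), Y)) + 49994) = 1/((20094 - (-4)*2*(-1)*(12 - 1 + (-5)**2 + 3*(-5))/(3 - 5)) + 49994) = 1/((20094 - (-4)*2*(-1)*(12 - 1 + 25 - 15)/(-2)) + 49994) = 1/((20094 - (-4)*2*(-1)*(-1/2)*21) + 49994) = 1/((20094 - (-4)*21) + 49994) = 1/((20094 - 1*(-84)) + 49994) = 1/((20094 + 84) + 49994) = 1/(20178 + 49994) = 1/70172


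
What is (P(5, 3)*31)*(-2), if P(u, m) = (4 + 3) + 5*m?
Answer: -1364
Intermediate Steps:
P(u, m) = 7 + 5*m
(P(5, 3)*31)*(-2) = ((7 + 5*3)*31)*(-2) = ((7 + 15)*31)*(-2) = (22*31)*(-2) = 682*(-2) = -1364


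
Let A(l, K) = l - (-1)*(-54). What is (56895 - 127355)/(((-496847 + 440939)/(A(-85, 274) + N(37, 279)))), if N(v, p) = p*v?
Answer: 179391160/13977 ≈ 12835.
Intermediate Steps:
A(l, K) = -54 + l (A(l, K) = l - 1*54 = l - 54 = -54 + l)
(56895 - 127355)/(((-496847 + 440939)/(A(-85, 274) + N(37, 279)))) = (56895 - 127355)/(((-496847 + 440939)/((-54 - 85) + 279*37))) = -70460/((-55908/(-139 + 10323))) = -70460/((-55908/10184)) = -70460/((-55908*1/10184)) = -70460/(-13977/2546) = -70460*(-2546/13977) = 179391160/13977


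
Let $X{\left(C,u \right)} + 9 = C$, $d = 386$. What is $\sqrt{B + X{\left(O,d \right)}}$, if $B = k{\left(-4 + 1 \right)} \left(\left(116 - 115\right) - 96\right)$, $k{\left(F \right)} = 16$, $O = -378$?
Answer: $i \sqrt{1907} \approx 43.669 i$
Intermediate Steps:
$X{\left(C,u \right)} = -9 + C$
$B = -1520$ ($B = 16 \left(\left(116 - 115\right) - 96\right) = 16 \left(1 - 96\right) = 16 \left(-95\right) = -1520$)
$\sqrt{B + X{\left(O,d \right)}} = \sqrt{-1520 - 387} = \sqrt{-1907} = i \sqrt{1907}$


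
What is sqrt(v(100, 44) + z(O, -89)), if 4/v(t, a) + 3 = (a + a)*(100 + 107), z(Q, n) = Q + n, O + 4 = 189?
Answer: 2*sqrt(7961139069)/18213 ≈ 9.7980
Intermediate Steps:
O = 185 (O = -4 + 189 = 185)
v(t, a) = 4/(-3 + 414*a) (v(t, a) = 4/(-3 + (a + a)*(100 + 107)) = 4/(-3 + (2*a)*207) = 4/(-3 + 414*a))
sqrt(v(100, 44) + z(O, -89)) = sqrt(4/(3*(-1 + 138*44)) + (185 - 89)) = sqrt(4/(3*(-1 + 6072)) + 96) = sqrt((4/3)/6071 + 96) = sqrt((4/3)*(1/6071) + 96) = sqrt(4/18213 + 96) = sqrt(1748452/18213) = 2*sqrt(7961139069)/18213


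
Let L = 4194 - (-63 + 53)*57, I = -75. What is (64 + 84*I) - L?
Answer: -11000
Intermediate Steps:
L = 4764 (L = 4194 - (-10)*57 = 4194 - 1*(-570) = 4194 + 570 = 4764)
(64 + 84*I) - L = (64 + 84*(-75)) - 1*4764 = (64 - 6300) - 4764 = -6236 - 4764 = -11000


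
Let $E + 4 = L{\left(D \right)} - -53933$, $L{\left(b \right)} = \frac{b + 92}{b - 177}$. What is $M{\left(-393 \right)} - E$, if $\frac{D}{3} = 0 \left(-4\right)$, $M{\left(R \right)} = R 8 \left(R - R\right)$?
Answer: $- \frac{9545341}{177} \approx -53929.0$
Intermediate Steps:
$M{\left(R \right)} = 0$ ($M{\left(R \right)} = 8 R 0 = 0$)
$D = 0$ ($D = 3 \cdot 0 \left(-4\right) = 3 \cdot 0 = 0$)
$L{\left(b \right)} = \frac{92 + b}{-177 + b}$
$E = \frac{9545341}{177}$ ($E = -4 + \left(\frac{92 + 0}{-177 + 0} - -53933\right) = -4 + \left(\frac{1}{-177} \cdot 92 + 53933\right) = -4 + \left(\left(- \frac{1}{177}\right) 92 + 53933\right) = -4 + \left(- \frac{92}{177} + 53933\right) = -4 + \frac{9546049}{177} = \frac{9545341}{177} \approx 53929.0$)
$M{\left(-393 \right)} - E = 0 - \frac{9545341}{177} = - \frac{9545341}{177}$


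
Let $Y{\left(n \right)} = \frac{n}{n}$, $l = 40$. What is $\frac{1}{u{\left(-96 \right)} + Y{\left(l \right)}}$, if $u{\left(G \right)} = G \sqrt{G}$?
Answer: $\frac{i}{i + 384 \sqrt{6}} \approx 1.1303 \cdot 10^{-6} + 0.0010631 i$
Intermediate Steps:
$Y{\left(n \right)} = 1$
$u{\left(G \right)} = G^{\frac{3}{2}}$
$\frac{1}{u{\left(-96 \right)} + Y{\left(l \right)}} = \frac{1}{\left(-96\right)^{\frac{3}{2}} + 1} = \frac{1}{- 384 i \sqrt{6} + 1} = \frac{1}{1 - 384 i \sqrt{6}}$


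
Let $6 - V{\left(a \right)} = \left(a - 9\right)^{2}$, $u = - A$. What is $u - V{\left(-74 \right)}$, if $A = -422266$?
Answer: $429149$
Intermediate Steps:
$u = 422266$ ($u = \left(-1\right) \left(-422266\right) = 422266$)
$V{\left(a \right)} = 6 - \left(-9 + a\right)^{2}$ ($V{\left(a \right)} = 6 - \left(a - 9\right)^{2} = 6 - \left(-9 + a\right)^{2}$)
$u - V{\left(-74 \right)} = 422266 - \left(6 - \left(-9 - 74\right)^{2}\right) = 422266 - \left(6 - \left(-83\right)^{2}\right) = 422266 - \left(6 - 6889\right) = 422266 - -6883 = 422266 + 6883 = 429149$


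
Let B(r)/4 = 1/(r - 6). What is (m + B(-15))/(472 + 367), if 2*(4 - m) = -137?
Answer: 3037/35238 ≈ 0.086185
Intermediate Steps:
m = 145/2 (m = 4 - ½*(-137) = 4 + 137/2 = 145/2 ≈ 72.500)
B(r) = 4/(-6 + r) (B(r) = 4/(r - 6) = 4/(-6 + r))
(m + B(-15))/(472 + 367) = (145/2 + 4/(-6 - 15))/(472 + 367) = (145/2 + 4/(-21))/839 = (145/2 + 4*(-1/21))*(1/839) = (145/2 - 4/21)*(1/839) = (3037/42)*(1/839) = 3037/35238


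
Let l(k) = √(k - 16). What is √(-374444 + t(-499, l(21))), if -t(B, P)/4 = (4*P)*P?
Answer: 2*I*√93631 ≈ 611.98*I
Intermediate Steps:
l(k) = √(-16 + k)
t(B, P) = -16*P² (t(B, P) = -4*4*P*P = -16*P²)
√(-374444 + t(-499, l(21))) = √(-374444 - 16*(√(-16 + 21))²) = √(-374444 - 16*(√5)²) = √(-374444 - 16*5) = √(-374444 - 80) = √(-374524) = 2*I*√93631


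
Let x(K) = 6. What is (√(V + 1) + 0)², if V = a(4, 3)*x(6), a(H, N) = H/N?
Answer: 9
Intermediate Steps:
V = 8 (V = (4/3)*6 = 8)
(√(V + 1) + 0)² = (√(8 + 1) + 0)² = (√9 + 0)² = (3 + 0)² = 3² = 9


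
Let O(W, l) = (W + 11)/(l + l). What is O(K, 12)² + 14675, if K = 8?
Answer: 8453161/576 ≈ 14676.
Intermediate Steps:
O(W, l) = (11 + W)/(2*l) (O(W, l) = (11 + W)/((2*l)) = (11 + W)*(1/(2*l)) = (11 + W)/(2*l))
O(K, 12)² + 14675 = ((½)*(11 + 8)/12)² + 14675 = ((½)*(1/12)*19)² + 14675 = (19/24)² + 14675 = 361/576 + 14675 = 8453161/576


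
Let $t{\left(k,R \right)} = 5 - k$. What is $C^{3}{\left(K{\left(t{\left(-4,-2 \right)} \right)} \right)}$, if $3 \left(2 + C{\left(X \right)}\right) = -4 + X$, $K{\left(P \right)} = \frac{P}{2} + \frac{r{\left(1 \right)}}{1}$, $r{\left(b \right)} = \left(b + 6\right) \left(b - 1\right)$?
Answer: $- \frac{1331}{216} \approx -6.162$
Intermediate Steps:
$r{\left(b \right)} = \left(-1 + b\right) \left(6 + b\right)$ ($r{\left(b \right)} = \left(6 + b\right) \left(-1 + b\right) = \left(-1 + b\right) \left(6 + b\right)$)
$K{\left(P \right)} = \frac{P}{2}$ ($K{\left(P \right)} = \frac{P}{2} + \frac{-6 + 1^{2} + 5 \cdot 1}{1} = P \frac{1}{2} + \left(-6 + 1 + 5\right) 1 = \frac{P}{2} + 0 \cdot 1 = \frac{P}{2} + 0 = \frac{P}{2}$)
$C{\left(X \right)} = - \frac{10}{3} + \frac{X}{3}$ ($C{\left(X \right)} = -2 + \frac{-4 + X}{3} = -2 + \left(- \frac{4}{3} + \frac{X}{3}\right) = - \frac{10}{3} + \frac{X}{3}$)
$C^{3}{\left(K{\left(t{\left(-4,-2 \right)} \right)} \right)} = \left(- \frac{10}{3} + \frac{\frac{1}{2} \left(5 - -4\right)}{3}\right)^{3} = \left(- \frac{10}{3} + \frac{\frac{1}{2} \left(5 + 4\right)}{3}\right)^{3} = \left(- \frac{10}{3} + \frac{\frac{1}{2} \cdot 9}{3}\right)^{3} = \left(- \frac{10}{3} + \frac{1}{3} \cdot \frac{9}{2}\right)^{3} = \left(- \frac{10}{3} + \frac{3}{2}\right)^{3} = \left(- \frac{11}{6}\right)^{3} = - \frac{1331}{216}$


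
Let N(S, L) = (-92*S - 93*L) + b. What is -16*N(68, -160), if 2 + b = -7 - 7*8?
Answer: -136944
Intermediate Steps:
b = -65 (b = -2 + (-7 - 7*8) = -2 + (-7 - 56) = -2 - 63 = -65)
N(S, L) = -65 - 93*L - 92*S (N(S, L) = (-92*S - 93*L) - 65 = (-93*L - 92*S) - 65 = -65 - 93*L - 92*S)
-16*N(68, -160) = -16*(-65 - 93*(-160) - 92*68) = -16*(-65 + 14880 - 6256) = -16*8559 = -136944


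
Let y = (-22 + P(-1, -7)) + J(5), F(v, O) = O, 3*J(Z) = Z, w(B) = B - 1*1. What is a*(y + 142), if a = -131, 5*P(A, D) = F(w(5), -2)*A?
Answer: -239861/15 ≈ -15991.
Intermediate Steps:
w(B) = -1 + B (w(B) = B - 1 = -1 + B)
J(Z) = Z/3
P(A, D) = -2*A/5 (P(A, D) = (-2*A)/5 = -2*A/5)
y = -299/15 (y = (-22 - ⅖*(-1)) + (⅓)*5 = (-22 + ⅖) + 5/3 = -108/5 + 5/3 = -299/15 ≈ -19.933)
a*(y + 142) = -131*(-299/15 + 142) = -131*1831/15 = -239861/15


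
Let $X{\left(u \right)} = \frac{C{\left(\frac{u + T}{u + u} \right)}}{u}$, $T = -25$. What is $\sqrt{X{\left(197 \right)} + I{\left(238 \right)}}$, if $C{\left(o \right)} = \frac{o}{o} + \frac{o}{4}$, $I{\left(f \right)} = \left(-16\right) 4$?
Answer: $\frac{i \sqrt{9934230}}{394} \approx 7.9996 i$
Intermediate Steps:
$I{\left(f \right)} = -64$
$C{\left(o \right)} = 1 + \frac{o}{4}$ ($C{\left(o \right)} = 1 + o \frac{1}{4} = 1 + \frac{o}{4}$)
$X{\left(u \right)} = \frac{1 + \frac{-25 + u}{8 u}}{u}$ ($X{\left(u \right)} = \frac{1 + \frac{\left(u - 25\right) \frac{1}{u + u}}{4}}{u} = \frac{1 + \frac{\left(-25 + u\right) \frac{1}{2 u}}{4}}{u} = \frac{1 + \frac{\frac{1}{2} \frac{1}{u} \left(-25 + u\right)}{4}}{u} = \frac{1 + \frac{-25 + u}{8 u}}{u}$)
$\sqrt{X{\left(197 \right)} + I{\left(238 \right)}} = \sqrt{\frac{-25 + 9 \cdot 197}{8 \cdot 38809} - 64} = \sqrt{\frac{1}{8} \cdot \frac{1}{38809} \left(-25 + 1773\right) - 64} = \sqrt{\frac{1}{8} \cdot \frac{1}{38809} \cdot 1748 - 64} = \sqrt{\frac{437}{77618} - 64} = \sqrt{- \frac{4967115}{77618}} = \frac{i \sqrt{9934230}}{394}$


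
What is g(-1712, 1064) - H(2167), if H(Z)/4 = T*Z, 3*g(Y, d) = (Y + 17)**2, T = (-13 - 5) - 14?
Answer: 1235051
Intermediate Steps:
T = -32 (T = -18 - 14 = -32)
g(Y, d) = (17 + Y)**2/3 (g(Y, d) = (Y + 17)**2/3 = (17 + Y)**2/3)
H(Z) = -128*Z (H(Z) = 4*(-32*Z) = -128*Z)
g(-1712, 1064) - H(2167) = (17 - 1712)**2/3 - (-128)*2167 = (1/3)*(-1695)**2 - 1*(-277376) = (1/3)*2873025 + 277376 = 957675 + 277376 = 1235051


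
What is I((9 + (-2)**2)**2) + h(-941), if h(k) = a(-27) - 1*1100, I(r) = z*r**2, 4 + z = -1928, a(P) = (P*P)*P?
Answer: -55200635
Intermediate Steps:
a(P) = P**3 (a(P) = P**2*P = P**3)
z = -1932 (z = -4 - 1928 = -1932)
I(r) = -1932*r**2
h(k) = -20783 (h(k) = (-27)**3 - 1*1100 = -19683 - 1100 = -20783)
I((9 + (-2)**2)**2) + h(-941) = -1932*(9 + (-2)**2)**4 - 20783 = -1932*(9 + 4)**4 - 20783 = -1932*(13**2)**2 - 20783 = -1932*169**2 - 20783 = -1932*28561 - 20783 = -55179852 - 20783 = -55200635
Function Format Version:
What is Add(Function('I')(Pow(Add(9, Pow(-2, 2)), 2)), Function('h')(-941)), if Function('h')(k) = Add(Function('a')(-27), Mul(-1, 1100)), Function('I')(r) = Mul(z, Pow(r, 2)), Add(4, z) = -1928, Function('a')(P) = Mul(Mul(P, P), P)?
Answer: -55200635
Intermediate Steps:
Function('a')(P) = Pow(P, 3) (Function('a')(P) = Mul(Pow(P, 2), P) = Pow(P, 3))
z = -1932 (z = Add(-4, -1928) = -1932)
Function('I')(r) = Mul(-1932, Pow(r, 2))
Function('h')(k) = -20783 (Function('h')(k) = Add(Pow(-27, 3), Mul(-1, 1100)) = Add(-19683, -1100) = -20783)
Add(Function('I')(Pow(Add(9, Pow(-2, 2)), 2)), Function('h')(-941)) = Add(Mul(-1932, Pow(Pow(Add(9, Pow(-2, 2)), 2), 2)), -20783) = Add(Mul(-1932, Pow(Pow(Add(9, 4), 2), 2)), -20783) = Add(Mul(-1932, Pow(Pow(13, 2), 2)), -20783) = Add(Mul(-1932, Pow(169, 2)), -20783) = Add(Mul(-1932, 28561), -20783) = Add(-55179852, -20783) = -55200635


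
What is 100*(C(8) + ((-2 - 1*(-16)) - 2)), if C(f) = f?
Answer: 2000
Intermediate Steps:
100*(C(8) + ((-2 - 1*(-16)) - 2)) = 100*(8 + ((-2 - 1*(-16)) - 2)) = 100*(8 + ((-2 + 16) - 2)) = 100*(8 + (14 - 2)) = 100*(8 + 12) = 100*20 = 2000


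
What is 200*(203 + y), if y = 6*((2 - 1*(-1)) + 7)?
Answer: 52600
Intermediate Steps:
y = 60 (y = 6*((2 + 1) + 7) = 6*(3 + 7) = 6*10 = 60)
200*(203 + y) = 200*(203 + 60) = 200*263 = 52600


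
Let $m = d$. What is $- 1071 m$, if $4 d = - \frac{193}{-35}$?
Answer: $- \frac{29529}{20} \approx -1476.4$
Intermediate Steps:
$d = \frac{193}{140}$ ($d = \frac{\left(-193\right) \frac{1}{-35}}{4} = \frac{\left(-193\right) \left(- \frac{1}{35}\right)}{4} = \frac{1}{4} \cdot \frac{193}{35} = \frac{193}{140} \approx 1.3786$)
$m = \frac{193}{140} \approx 1.3786$
$- 1071 m = \left(-1071\right) \frac{193}{140} = - \frac{29529}{20}$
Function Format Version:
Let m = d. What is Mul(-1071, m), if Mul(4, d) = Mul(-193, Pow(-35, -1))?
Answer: Rational(-29529, 20) ≈ -1476.4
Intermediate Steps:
d = Rational(193, 140) (d = Mul(Rational(1, 4), Mul(-193, Pow(-35, -1))) = Mul(Rational(1, 4), Mul(-193, Rational(-1, 35))) = Mul(Rational(1, 4), Rational(193, 35)) = Rational(193, 140) ≈ 1.3786)
m = Rational(193, 140) ≈ 1.3786
Mul(-1071, m) = Mul(-1071, Rational(193, 140)) = Rational(-29529, 20)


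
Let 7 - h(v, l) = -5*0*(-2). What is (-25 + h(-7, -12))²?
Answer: 324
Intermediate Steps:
h(v, l) = 7 (h(v, l) = 7 - (-5*0)*(-2) = 7 - 0*(-2) = 7 - 1*0 = 7 + 0 = 7)
(-25 + h(-7, -12))² = (-25 + 7)² = (-18)² = 324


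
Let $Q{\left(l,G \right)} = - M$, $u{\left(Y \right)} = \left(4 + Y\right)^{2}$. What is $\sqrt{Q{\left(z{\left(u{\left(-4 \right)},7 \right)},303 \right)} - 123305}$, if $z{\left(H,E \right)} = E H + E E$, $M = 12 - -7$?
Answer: $2 i \sqrt{30831} \approx 351.18 i$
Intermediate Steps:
$M = 19$ ($M = 12 + 7 = 19$)
$z{\left(H,E \right)} = E^{2} + E H$ ($z{\left(H,E \right)} = E H + E^{2} = E^{2} + E H$)
$Q{\left(l,G \right)} = -19$ ($Q{\left(l,G \right)} = \left(-1\right) 19 = -19$)
$\sqrt{Q{\left(z{\left(u{\left(-4 \right)},7 \right)},303 \right)} - 123305} = \sqrt{-19 - 123305} = \sqrt{-123324} = 2 i \sqrt{30831}$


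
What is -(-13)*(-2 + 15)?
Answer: 169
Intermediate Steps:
-(-13)*(-2 + 15) = -(-13)*13 = -1*(-169) = 169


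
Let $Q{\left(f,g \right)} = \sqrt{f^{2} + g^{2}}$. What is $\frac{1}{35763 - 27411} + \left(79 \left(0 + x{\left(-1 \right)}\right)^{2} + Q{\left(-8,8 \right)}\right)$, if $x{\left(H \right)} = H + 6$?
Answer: $\frac{16495201}{8352} + 8 \sqrt{2} \approx 1986.3$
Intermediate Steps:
$x{\left(H \right)} = 6 + H$
$\frac{1}{35763 - 27411} + \left(79 \left(0 + x{\left(-1 \right)}\right)^{2} + Q{\left(-8,8 \right)}\right) = \frac{1}{35763 - 27411} + \left(79 \left(0 + \left(6 - 1\right)\right)^{2} + \sqrt{\left(-8\right)^{2} + 8^{2}}\right) = \frac{1}{8352} + \left(79 \left(0 + 5\right)^{2} + \sqrt{64 + 64}\right) = \frac{1}{8352} + \left(79 \cdot 5^{2} + \sqrt{128}\right) = \frac{1}{8352} + \left(79 \cdot 25 + 8 \sqrt{2}\right) = \frac{1}{8352} + \left(1975 + 8 \sqrt{2}\right) = \frac{16495201}{8352} + 8 \sqrt{2}$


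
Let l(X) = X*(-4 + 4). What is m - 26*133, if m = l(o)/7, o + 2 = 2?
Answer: -3458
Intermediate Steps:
o = 0 (o = -2 + 2 = 0)
l(X) = 0 (l(X) = X*0 = 0)
m = 0 (m = 0/7 = 0*(1/7) = 0)
m - 26*133 = 0 - 26*133 = 0 - 3458 = -3458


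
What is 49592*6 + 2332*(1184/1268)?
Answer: 95014256/317 ≈ 2.9973e+5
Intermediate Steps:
49592*6 + 2332*(1184/1268) = 297552 + 2332*(1184*(1/1268)) = 297552 + 2332*(296/317) = 297552 + 690272/317 = 95014256/317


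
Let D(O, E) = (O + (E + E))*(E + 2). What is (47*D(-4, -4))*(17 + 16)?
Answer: 37224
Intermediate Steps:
D(O, E) = (2 + E)*(O + 2*E) (D(O, E) = (O + 2*E)*(2 + E) = (2 + E)*(O + 2*E))
(47*D(-4, -4))*(17 + 16) = (47*(2*(-4) + 2*(-4)² + 4*(-4) - 4*(-4)))*(17 + 16) = (47*(-8 + 2*16 - 16 + 16))*33 = (47*(-8 + 32 - 16 + 16))*33 = (47*24)*33 = 1128*33 = 37224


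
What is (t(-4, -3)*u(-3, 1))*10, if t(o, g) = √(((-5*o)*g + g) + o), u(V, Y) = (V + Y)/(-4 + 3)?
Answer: 20*I*√67 ≈ 163.71*I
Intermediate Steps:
u(V, Y) = -V - Y (u(V, Y) = (V + Y)/(-1) = (V + Y)*(-1) = -V - Y)
t(o, g) = √(g + o - 5*g*o) (t(o, g) = √((-5*g*o + g) + o) = √((g - 5*g*o) + o) = √(g + o - 5*g*o))
(t(-4, -3)*u(-3, 1))*10 = (√(-3 - 4 - 5*(-3)*(-4))*(-1*(-3) - 1*1))*10 = (√(-3 - 4 - 60)*(3 - 1))*10 = (√(-67)*2)*10 = ((I*√67)*2)*10 = (2*I*√67)*10 = 20*I*√67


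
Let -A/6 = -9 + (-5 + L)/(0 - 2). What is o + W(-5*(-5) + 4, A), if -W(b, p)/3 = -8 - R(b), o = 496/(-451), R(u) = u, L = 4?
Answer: 49565/451 ≈ 109.90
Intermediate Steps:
A = 51 (A = -6*(-9 + (-5 + 4)/(0 - 2)) = -6*(-9 - 1/(-2)) = -6*(-9 - 1*(-1/2)) = -6*(-9 + 1/2) = -6*(-17/2) = 51)
o = -496/451 (o = 496*(-1/451) = -496/451 ≈ -1.0998)
W(b, p) = 24 + 3*b (W(b, p) = -3*(-8 - b) = 24 + 3*b)
o + W(-5*(-5) + 4, A) = -496/451 + (24 + 3*(-5*(-5) + 4)) = -496/451 + (24 + 3*(25 + 4)) = -496/451 + (24 + 3*29) = -496/451 + (24 + 87) = -496/451 + 111 = 49565/451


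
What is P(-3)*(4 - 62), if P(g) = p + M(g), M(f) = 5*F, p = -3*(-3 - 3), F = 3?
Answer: -1914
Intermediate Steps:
p = 18 (p = -3*(-6) = 18)
M(f) = 15 (M(f) = 5*3 = 15)
P(g) = 33 (P(g) = 18 + 15 = 33)
P(-3)*(4 - 62) = 33*(4 - 62) = 33*(-58) = -1914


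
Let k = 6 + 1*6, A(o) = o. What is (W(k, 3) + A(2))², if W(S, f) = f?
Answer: 25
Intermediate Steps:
k = 12 (k = 6 + 6 = 12)
(W(k, 3) + A(2))² = (3 + 2)² = 5² = 25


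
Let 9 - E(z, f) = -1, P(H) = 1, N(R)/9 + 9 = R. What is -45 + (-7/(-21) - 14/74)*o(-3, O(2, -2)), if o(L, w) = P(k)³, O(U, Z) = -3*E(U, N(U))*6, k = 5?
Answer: -4979/111 ≈ -44.856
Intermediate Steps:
N(R) = -81 + 9*R
E(z, f) = 10 (E(z, f) = 9 - 1*(-1) = 9 + 1 = 10)
O(U, Z) = -180 (O(U, Z) = -3*10*6 = -30*6 = -180)
o(L, w) = 1 (o(L, w) = 1³ = 1)
-45 + (-7/(-21) - 14/74)*o(-3, O(2, -2)) = -45 + (-7/(-21) - 14/74)*1 = -45 + (-7*(-1/21) - 14*1/74)*1 = -45 + (⅓ - 7/37)*1 = -45 + (16/111)*1 = -45 + 16/111 = -4979/111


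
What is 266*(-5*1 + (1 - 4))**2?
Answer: 17024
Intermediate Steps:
266*(-5*1 + (1 - 4))**2 = 266*(-5 - 3)**2 = 266*(-8)**2 = 266*64 = 17024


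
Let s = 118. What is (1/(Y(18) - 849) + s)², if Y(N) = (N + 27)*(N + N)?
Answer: 8277178441/594441 ≈ 13924.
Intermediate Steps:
Y(N) = 2*N*(27 + N) (Y(N) = (27 + N)*(2*N) = 2*N*(27 + N))
(1/(Y(18) - 849) + s)² = (1/(2*18*(27 + 18) - 849) + 118)² = (1/(2*18*45 - 849) + 118)² = (1/(1620 - 849) + 118)² = (1/771 + 118)² = (90979/771)² = 8277178441/594441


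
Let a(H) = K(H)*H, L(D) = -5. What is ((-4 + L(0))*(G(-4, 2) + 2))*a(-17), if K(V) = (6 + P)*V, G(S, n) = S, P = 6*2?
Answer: 93636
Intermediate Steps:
P = 12
K(V) = 18*V (K(V) = (6 + 12)*V = 18*V)
a(H) = 18*H**2 (a(H) = (18*H)*H = 18*H**2)
((-4 + L(0))*(G(-4, 2) + 2))*a(-17) = ((-4 - 5)*(-4 + 2))*(18*(-17)**2) = (-9*(-2))*(18*289) = 18*5202 = 93636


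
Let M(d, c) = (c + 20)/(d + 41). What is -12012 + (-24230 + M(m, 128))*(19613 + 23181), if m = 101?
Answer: -73617488116/71 ≈ -1.0369e+9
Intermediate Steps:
M(d, c) = (20 + c)/(41 + d)
-12012 + (-24230 + M(m, 128))*(19613 + 23181) = -12012 + (-24230 + (20 + 128)/(41 + 101))*(19613 + 23181) = -12012 + (-24230 + 148/142)*42794 = -12012 + (-24230 + (1/142)*148)*42794 = -12012 + (-24230 + 74/71)*42794 = -12012 - 1720256/71*42794 = -12012 - 73616635264/71 = -73617488116/71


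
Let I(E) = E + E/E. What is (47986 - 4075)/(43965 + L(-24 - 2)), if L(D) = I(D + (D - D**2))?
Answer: 43911/43238 ≈ 1.0156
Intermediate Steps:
I(E) = 1 + E (I(E) = E + 1 = 1 + E)
L(D) = 1 - D**2 + 2*D (L(D) = 1 + (D + (D - D**2)) = 1 + (-D**2 + 2*D) = 1 - D**2 + 2*D)
(47986 - 4075)/(43965 + L(-24 - 2)) = (47986 - 4075)/(43965 + (1 - (-24 - 2)*(-2 + (-24 - 2)))) = 43911/(43965 + (1 - 1*(-26)*(-2 - 26))) = 43911/(43965 + (1 - 1*(-26)*(-28))) = 43911/(43965 + (1 - 728)) = 43911/(43965 - 727) = 43911/43238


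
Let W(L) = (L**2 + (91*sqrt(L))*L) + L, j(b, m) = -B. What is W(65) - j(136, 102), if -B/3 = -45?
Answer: 4425 + 5915*sqrt(65) ≈ 52113.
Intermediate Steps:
B = 135 (B = -3*(-45) = 135)
j(b, m) = -135 (j(b, m) = -1*135 = -135)
W(L) = L + L**2 + 91*L**(3/2) (W(L) = (L**2 + 91*L**(3/2)) + L = L + L**2 + 91*L**(3/2))
W(65) - j(136, 102) = (65 + 65**2 + 91*65**(3/2)) - 1*(-135) = (65 + 4225 + 91*(65*sqrt(65))) + 135 = (65 + 4225 + 5915*sqrt(65)) + 135 = (4290 + 5915*sqrt(65)) + 135 = 4425 + 5915*sqrt(65)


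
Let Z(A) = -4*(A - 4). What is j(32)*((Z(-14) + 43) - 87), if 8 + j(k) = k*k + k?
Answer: 29344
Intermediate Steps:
j(k) = -8 + k + k² (j(k) = -8 + (k*k + k) = -8 + (k² + k) = -8 + (k + k²) = -8 + k + k²)
Z(A) = 16 - 4*A (Z(A) = -4*(-4 + A) = 16 - 4*A)
j(32)*((Z(-14) + 43) - 87) = (-8 + 32 + 32²)*(((16 - 4*(-14)) + 43) - 87) = (-8 + 32 + 1024)*(((16 + 56) + 43) - 87) = 1048*((72 + 43) - 87) = 1048*(115 - 87) = 1048*28 = 29344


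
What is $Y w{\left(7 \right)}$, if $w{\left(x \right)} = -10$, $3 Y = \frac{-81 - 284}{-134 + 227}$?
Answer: $\frac{3650}{279} \approx 13.082$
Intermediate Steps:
$Y = - \frac{365}{279}$ ($Y = \frac{\left(-81 - 284\right) \frac{1}{-134 + 227}}{3} = \frac{\left(-365\right) \frac{1}{93}}{3} = \frac{1}{3} \left(- \frac{365}{93}\right) = - \frac{365}{279} \approx -1.3082$)
$Y w{\left(7 \right)} = \left(- \frac{365}{279}\right) \left(-10\right) = \frac{3650}{279}$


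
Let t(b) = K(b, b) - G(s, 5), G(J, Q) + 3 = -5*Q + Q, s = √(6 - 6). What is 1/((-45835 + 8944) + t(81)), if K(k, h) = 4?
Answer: -1/36864 ≈ -2.7127e-5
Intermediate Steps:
s = 0 (s = √0 = 0)
G(J, Q) = -3 - 4*Q (G(J, Q) = -3 + (-5*Q + Q) = -3 - 4*Q)
t(b) = 27 (t(b) = 4 - (-3 - 4*5) = 4 - (-3 - 20) = 4 - 1*(-23) = 4 + 23 = 27)
1/((-45835 + 8944) + t(81)) = 1/((-45835 + 8944) + 27) = 1/(-36891 + 27) = 1/(-36864) = -1/36864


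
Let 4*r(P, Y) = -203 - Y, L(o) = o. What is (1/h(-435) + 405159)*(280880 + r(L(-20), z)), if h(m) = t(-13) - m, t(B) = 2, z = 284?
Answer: 2616289846447/23 ≈ 1.1375e+11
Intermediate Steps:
h(m) = 2 - m
r(P, Y) = -203/4 - Y/4 (r(P, Y) = (-203 - Y)/4 = -203/4 - Y/4)
(1/h(-435) + 405159)*(280880 + r(L(-20), z)) = (1/(2 - 1*(-435)) + 405159)*(280880 + (-203/4 - ¼*284)) = (1/(2 + 435) + 405159)*(280880 + (-203/4 - 71)) = (1/437 + 405159)*(280880 - 487/4) = (1/437 + 405159)*(1123033/4) = (177054484/437)*(1123033/4) = 2616289846447/23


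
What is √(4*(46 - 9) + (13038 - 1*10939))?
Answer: √2247 ≈ 47.403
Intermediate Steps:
√(4*(46 - 9) + (13038 - 1*10939)) = √(4*37 + (13038 - 10939)) = √(148 + 2099) = √2247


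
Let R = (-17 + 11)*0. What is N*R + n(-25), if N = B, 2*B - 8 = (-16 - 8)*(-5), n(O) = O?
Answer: -25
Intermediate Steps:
R = 0 (R = -6*0 = 0)
B = 64 (B = 4 + ((-16 - 8)*(-5))/2 = 4 + (-24*(-5))/2 = 4 + (½)*120 = 4 + 60 = 64)
N = 64
N*R + n(-25) = 64*0 - 25 = 0 - 25 = -25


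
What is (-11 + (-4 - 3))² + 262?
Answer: 586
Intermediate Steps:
(-11 + (-4 - 3))² + 262 = (-11 - 7)² + 262 = (-18)² + 262 = 324 + 262 = 586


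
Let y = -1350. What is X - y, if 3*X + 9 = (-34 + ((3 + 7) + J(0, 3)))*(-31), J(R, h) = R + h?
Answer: 1564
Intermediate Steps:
X = 214 (X = -3 + ((-34 + ((3 + 7) + (0 + 3)))*(-31))/3 = -3 + ((-34 + (10 + 3))*(-31))/3 = -3 + ((-34 + 13)*(-31))/3 = -3 + (-21*(-31))/3 = -3 + (⅓)*651 = -3 + 217 = 214)
X - y = 214 - 1*(-1350) = 214 + 1350 = 1564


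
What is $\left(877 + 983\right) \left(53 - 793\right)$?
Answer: $-1376400$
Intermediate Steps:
$\left(877 + 983\right) \left(53 - 793\right) = 1860 \left(-740\right) = -1376400$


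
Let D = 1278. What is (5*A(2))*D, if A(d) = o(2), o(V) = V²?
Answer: 25560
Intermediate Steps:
A(d) = 4 (A(d) = 2² = 4)
(5*A(2))*D = (5*4)*1278 = 20*1278 = 25560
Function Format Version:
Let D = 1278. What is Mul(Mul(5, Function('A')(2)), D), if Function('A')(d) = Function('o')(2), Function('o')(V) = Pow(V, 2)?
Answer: 25560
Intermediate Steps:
Function('A')(d) = 4 (Function('A')(d) = Pow(2, 2) = 4)
Mul(Mul(5, Function('A')(2)), D) = Mul(Mul(5, 4), 1278) = Mul(20, 1278) = 25560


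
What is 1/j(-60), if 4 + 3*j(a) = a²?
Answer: 3/3596 ≈ 0.00083426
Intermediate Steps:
j(a) = -4/3 + a²/3
1/j(-60) = 1/(-4/3 + (⅓)*(-60)²) = 1/(-4/3 + (⅓)*3600) = 1/(-4/3 + 1200) = 1/(3596/3) = 3/3596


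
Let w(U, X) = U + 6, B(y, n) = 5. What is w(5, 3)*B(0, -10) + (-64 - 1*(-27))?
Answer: 18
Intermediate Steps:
w(U, X) = 6 + U
w(5, 3)*B(0, -10) + (-64 - 1*(-27)) = (6 + 5)*5 + (-64 - 1*(-27)) = 11*5 + (-64 + 27) = 55 - 37 = 18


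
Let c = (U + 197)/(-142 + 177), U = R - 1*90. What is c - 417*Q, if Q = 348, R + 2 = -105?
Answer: -145116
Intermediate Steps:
R = -107 (R = -2 - 105 = -107)
U = -197 (U = -107 - 1*90 = -107 - 90 = -197)
c = 0 (c = (-197 + 197)/(-142 + 177) = 0/35 = 0*(1/35) = 0)
c - 417*Q = 0 - 417*348 = 0 - 145116 = -145116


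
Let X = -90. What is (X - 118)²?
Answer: 43264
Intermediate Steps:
(X - 118)² = (-90 - 118)² = (-208)² = 43264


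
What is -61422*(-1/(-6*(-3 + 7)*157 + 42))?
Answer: -10237/621 ≈ -16.485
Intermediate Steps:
-61422*(-1/(-6*(-3 + 7)*157 + 42)) = -61422*(-1/(-6*4*157 + 42)) = -61422*(-1/(-24*157 + 42)) = -61422*(-1/(-3768 + 42)) = -61422/((-1*(-3726))) = -61422/3726 = -61422*1/3726 = -10237/621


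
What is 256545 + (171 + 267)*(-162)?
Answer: 185589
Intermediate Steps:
256545 + (171 + 267)*(-162) = 256545 + 438*(-162) = 256545 - 70956 = 185589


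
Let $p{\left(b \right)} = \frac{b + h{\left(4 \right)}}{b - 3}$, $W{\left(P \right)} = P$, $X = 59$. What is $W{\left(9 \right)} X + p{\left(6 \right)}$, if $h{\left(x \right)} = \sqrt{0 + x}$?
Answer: $\frac{1601}{3} \approx 533.67$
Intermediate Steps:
$h{\left(x \right)} = \sqrt{x}$
$p{\left(b \right)} = \frac{2 + b}{-3 + b}$ ($p{\left(b \right)} = \frac{b + \sqrt{4}}{b - 3} = \frac{b + 2}{-3 + b} = \frac{2 + b}{-3 + b}$)
$W{\left(9 \right)} X + p{\left(6 \right)} = 9 \cdot 59 + \frac{2 + 6}{-3 + 6} = 531 + \frac{1}{3} \cdot 8 = 531 + \frac{8}{3} = \frac{1601}{3}$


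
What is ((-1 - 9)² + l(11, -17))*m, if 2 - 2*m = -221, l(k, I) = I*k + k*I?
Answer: -30551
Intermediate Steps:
l(k, I) = 2*I*k (l(k, I) = I*k + I*k = 2*I*k)
m = 223/2 (m = 1 - ½*(-221) = 1 + 221/2 = 223/2 ≈ 111.50)
((-1 - 9)² + l(11, -17))*m = ((-1 - 9)² + 2*(-17)*11)*(223/2) = ((-10)² - 374)*(223/2) = (100 - 374)*(223/2) = -274*223/2 = -30551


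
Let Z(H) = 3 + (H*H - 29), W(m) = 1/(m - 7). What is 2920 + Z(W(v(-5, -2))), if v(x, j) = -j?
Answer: 72351/25 ≈ 2894.0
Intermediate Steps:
W(m) = 1/(-7 + m)
Z(H) = -26 + H² (Z(H) = 3 + (H² - 29) = 3 + (-29 + H²) = -26 + H²)
2920 + Z(W(v(-5, -2))) = 2920 + (-26 + (1/(-7 - 1*(-2)))²) = 2920 + (-26 + (1/(-7 + 2))²) = 2920 + (-26 + (1/(-5))²) = 2920 + (-26 + (-⅕)²) = 2920 + (-26 + 1/25) = 2920 - 649/25 = 72351/25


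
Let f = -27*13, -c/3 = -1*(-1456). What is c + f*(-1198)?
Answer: 416130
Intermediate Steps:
c = -4368 (c = -(-3)*(-1456) = -3*1456 = -4368)
f = -351
c + f*(-1198) = -4368 - 351*(-1198) = -4368 + 420498 = 416130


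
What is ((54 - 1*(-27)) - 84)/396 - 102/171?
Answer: -505/836 ≈ -0.60407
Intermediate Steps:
((54 - 1*(-27)) - 84)/396 - 102/171 = ((54 + 27) - 84)*(1/396) - 102*1/171 = (81 - 84)*(1/396) - 34/57 = -3*1/396 - 34/57 = -1/132 - 34/57 = -505/836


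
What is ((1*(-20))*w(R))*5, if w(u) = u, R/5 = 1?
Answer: -500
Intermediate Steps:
R = 5 (R = 5*1 = 5)
((1*(-20))*w(R))*5 = ((1*(-20))*5)*5 = -20*5*5 = -100*5 = -500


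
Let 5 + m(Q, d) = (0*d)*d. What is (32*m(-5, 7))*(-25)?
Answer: 4000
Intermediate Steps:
m(Q, d) = -5 (m(Q, d) = -5 + (0*d)*d = -5 + 0*d = -5 + 0 = -5)
(32*m(-5, 7))*(-25) = (32*(-5))*(-25) = -160*(-25) = 4000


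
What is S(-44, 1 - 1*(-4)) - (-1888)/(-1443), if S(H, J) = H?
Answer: -65380/1443 ≈ -45.308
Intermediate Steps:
S(-44, 1 - 1*(-4)) - (-1888)/(-1443) = -44 - (-1888)/(-1443) = -44 - (-1888)*(-1)/1443 = -44 - 1*1888/1443 = -44 - 1888/1443 = -65380/1443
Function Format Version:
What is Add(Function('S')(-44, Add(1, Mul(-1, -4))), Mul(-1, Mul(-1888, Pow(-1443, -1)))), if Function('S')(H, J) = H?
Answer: Rational(-65380, 1443) ≈ -45.308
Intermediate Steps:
Add(Function('S')(-44, Add(1, Mul(-1, -4))), Mul(-1, Mul(-1888, Pow(-1443, -1)))) = Add(-44, Mul(-1, Mul(-1888, Pow(-1443, -1)))) = Add(-44, Mul(-1, Mul(-1888, Rational(-1, 1443)))) = Add(-44, Mul(-1, Rational(1888, 1443))) = Add(-44, Rational(-1888, 1443)) = Rational(-65380, 1443)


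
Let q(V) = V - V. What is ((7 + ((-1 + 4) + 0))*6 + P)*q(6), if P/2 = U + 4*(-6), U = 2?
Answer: 0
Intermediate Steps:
P = -44 (P = 2*(2 + 4*(-6)) = 2*(2 - 24) = 2*(-22) = -44)
q(V) = 0
((7 + ((-1 + 4) + 0))*6 + P)*q(6) = ((7 + ((-1 + 4) + 0))*6 - 44)*0 = ((7 + (3 + 0))*6 - 44)*0 = ((7 + 3)*6 - 44)*0 = (10*6 - 44)*0 = (60 - 44)*0 = 16*0 = 0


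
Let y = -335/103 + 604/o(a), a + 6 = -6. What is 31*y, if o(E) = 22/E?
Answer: -11685667/1133 ≈ -10314.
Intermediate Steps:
a = -12 (a = -6 - 6 = -12)
y = -376957/1133 (y = -335/103 + 604/((22/(-12))) = -335*1/103 + 604/((22*(-1/12))) = -335/103 + 604/(-11/6) = -335/103 + 604*(-6/11) = -335/103 - 3624/11 = -376957/1133 ≈ -332.71)
31*y = 31*(-376957/1133) = -11685667/1133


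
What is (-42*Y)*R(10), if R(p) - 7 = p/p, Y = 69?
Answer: -23184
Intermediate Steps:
R(p) = 8 (R(p) = 7 + p/p = 7 + 1 = 8)
(-42*Y)*R(10) = -42*69*8 = -2898*8 = -23184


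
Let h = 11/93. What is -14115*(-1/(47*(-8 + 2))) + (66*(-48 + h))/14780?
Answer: -270618213/5383615 ≈ -50.267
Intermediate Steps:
h = 11/93 (h = 11*(1/93) = 11/93 ≈ 0.11828)
-14115*(-1/(47*(-8 + 2))) + (66*(-48 + h))/14780 = -14115*(-1/(47*(-8 + 2))) + (66*(-48 + 11/93))/14780 = -14115/((-47*(-6))) + (66*(-4453/93))*(1/14780) = -14115/282 - 97966/31*1/14780 = -14115*1/282 - 48983/229090 = -4705/94 - 48983/229090 = -270618213/5383615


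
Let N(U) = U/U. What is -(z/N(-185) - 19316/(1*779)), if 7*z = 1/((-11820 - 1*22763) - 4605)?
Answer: 5298688635/213692164 ≈ 24.796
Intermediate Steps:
N(U) = 1
z = -1/274316 (z = 1/(7*((-11820 - 1*22763) - 4605)) = 1/(7*((-11820 - 22763) - 4605)) = 1/(7*(-34583 - 4605)) = (⅐)/(-39188) = (⅐)*(-1/39188) = -1/274316 ≈ -3.6454e-6)
-(z/N(-185) - 19316/(1*779)) = -(-1/274316/1 - 19316/(1*779)) = -(-1/274316*1 - 19316/779) = -(-1/274316 - 19316*1/779) = -(-1/274316 - 19316/779) = -1*(-5298688635/213692164) = 5298688635/213692164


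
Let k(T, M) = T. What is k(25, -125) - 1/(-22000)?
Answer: 550001/22000 ≈ 25.000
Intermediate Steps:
k(25, -125) - 1/(-22000) = 25 - 1/(-22000) = 25 - 1*(-1/22000) = 25 + 1/22000 = 550001/22000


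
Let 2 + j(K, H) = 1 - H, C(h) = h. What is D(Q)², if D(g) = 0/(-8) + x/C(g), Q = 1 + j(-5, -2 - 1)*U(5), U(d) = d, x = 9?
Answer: 81/121 ≈ 0.66942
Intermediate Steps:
j(K, H) = -1 - H (j(K, H) = -2 + (1 - H) = -1 - H)
Q = 11 (Q = 1 + (-1 - (-2 - 1))*5 = 1 + (-1 - 1*(-3))*5 = 1 + (-1 + 3)*5 = 1 + 2*5 = 1 + 10 = 11)
D(g) = 9/g (D(g) = 0/(-8) + 9/g = 0*(-⅛) + 9/g = 0 + 9/g = 9/g)
D(Q)² = (9/11)² = 81/121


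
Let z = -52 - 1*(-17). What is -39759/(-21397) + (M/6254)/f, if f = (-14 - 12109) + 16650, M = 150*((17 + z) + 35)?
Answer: 187617620762/100964804271 ≈ 1.8582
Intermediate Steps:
z = -35 (z = -52 + 17 = -35)
M = 2550 (M = 150*((17 - 35) + 35) = 150*(-18 + 35) = 150*17 = 2550)
f = 4527 (f = -12123 + 16650 = 4527)
-39759/(-21397) + (M/6254)/f = -39759/(-21397) + (2550/6254)/4527 = -39759*(-1/21397) + (2550*(1/6254))*(1/4527) = 39759/21397 + (1275/3127)*(1/4527) = 39759/21397 + 425/4718643 = 187617620762/100964804271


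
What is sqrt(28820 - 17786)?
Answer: 3*sqrt(1226) ≈ 105.04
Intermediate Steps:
sqrt(28820 - 17786) = sqrt(11034) = 3*sqrt(1226)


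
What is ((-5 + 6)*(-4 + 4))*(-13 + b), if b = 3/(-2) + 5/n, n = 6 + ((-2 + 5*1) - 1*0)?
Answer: 0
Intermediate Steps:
n = 9 (n = 6 + ((-2 + 5) + 0) = 6 + (3 + 0) = 6 + 3 = 9)
b = -17/18 (b = 3/(-2) + 5/9 = 3*(-1/2) + 5*(1/9) = -3/2 + 5/9 = -17/18 ≈ -0.94444)
((-5 + 6)*(-4 + 4))*(-13 + b) = ((-5 + 6)*(-4 + 4))*(-13 - 17/18) = (1*0)*(-251/18) = 0*(-251/18) = 0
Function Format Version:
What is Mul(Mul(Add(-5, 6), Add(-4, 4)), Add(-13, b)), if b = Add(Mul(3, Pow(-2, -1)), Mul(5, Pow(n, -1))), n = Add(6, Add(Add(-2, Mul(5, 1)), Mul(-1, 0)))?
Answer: 0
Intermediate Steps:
n = 9 (n = Add(6, Add(Add(-2, 5), 0)) = Add(6, Add(3, 0)) = Add(6, 3) = 9)
b = Rational(-17, 18) (b = Add(Mul(3, Pow(-2, -1)), Mul(5, Pow(9, -1))) = Add(Mul(3, Rational(-1, 2)), Mul(5, Rational(1, 9))) = Add(Rational(-3, 2), Rational(5, 9)) = Rational(-17, 18) ≈ -0.94444)
Mul(Mul(Add(-5, 6), Add(-4, 4)), Add(-13, b)) = Mul(Mul(Add(-5, 6), Add(-4, 4)), Add(-13, Rational(-17, 18))) = Mul(Mul(1, 0), Rational(-251, 18)) = Mul(0, Rational(-251, 18)) = 0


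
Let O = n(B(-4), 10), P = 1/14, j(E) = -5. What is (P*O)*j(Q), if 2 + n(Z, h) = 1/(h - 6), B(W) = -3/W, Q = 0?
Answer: 5/8 ≈ 0.62500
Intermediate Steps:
P = 1/14 ≈ 0.071429
n(Z, h) = -2 + 1/(-6 + h) (n(Z, h) = -2 + 1/(h - 6) = -2 + 1/(-6 + h))
O = -7/4 (O = (13 - 2*10)/(-6 + 10) = (13 - 20)/4 = (¼)*(-7) = -7/4 ≈ -1.7500)
(P*O)*j(Q) = ((1/14)*(-7/4))*(-5) = -⅛*(-5) = 5/8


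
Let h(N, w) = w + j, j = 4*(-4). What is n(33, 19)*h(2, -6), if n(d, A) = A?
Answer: -418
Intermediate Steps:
j = -16
h(N, w) = -16 + w (h(N, w) = w - 16 = -16 + w)
n(33, 19)*h(2, -6) = 19*(-16 - 6) = 19*(-22) = -418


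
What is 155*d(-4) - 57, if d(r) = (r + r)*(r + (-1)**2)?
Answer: 3663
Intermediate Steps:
d(r) = 2*r*(1 + r) (d(r) = (2*r)*(r + 1) = (2*r)*(1 + r) = 2*r*(1 + r))
155*d(-4) - 57 = 155*(2*(-4)*(1 - 4)) - 57 = 155*(2*(-4)*(-3)) - 57 = 155*24 - 57 = 3720 - 57 = 3663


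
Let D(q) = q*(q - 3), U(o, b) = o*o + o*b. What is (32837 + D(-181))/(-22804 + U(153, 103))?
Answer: 66141/16364 ≈ 4.0419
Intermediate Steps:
U(o, b) = o**2 + b*o
D(q) = q*(-3 + q)
(32837 + D(-181))/(-22804 + U(153, 103)) = (32837 - 181*(-3 - 181))/(-22804 + 153*(103 + 153)) = (32837 - 181*(-184))/(-22804 + 153*256) = (32837 + 33304)/(-22804 + 39168) = 66141/16364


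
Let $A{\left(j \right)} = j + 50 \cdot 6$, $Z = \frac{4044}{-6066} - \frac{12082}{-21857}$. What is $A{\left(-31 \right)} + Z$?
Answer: $\frac{17631131}{65571} \approx 268.89$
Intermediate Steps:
$Z = - \frac{7468}{65571}$ ($Z = 4044 \left(- \frac{1}{6066}\right) - - \frac{12082}{21857} = - \frac{2}{3} + \frac{12082}{21857} = - \frac{7468}{65571} \approx -0.11389$)
$A{\left(j \right)} = 300 + j$ ($A{\left(j \right)} = j + 300 = 300 + j$)
$A{\left(-31 \right)} + Z = \left(300 - 31\right) - \frac{7468}{65571} = 269 - \frac{7468}{65571} = \frac{17631131}{65571}$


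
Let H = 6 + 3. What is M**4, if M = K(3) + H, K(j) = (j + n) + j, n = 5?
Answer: 160000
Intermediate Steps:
H = 9
K(j) = 5 + 2*j (K(j) = (j + 5) + j = (5 + j) + j = 5 + 2*j)
M = 20 (M = (5 + 2*3) + 9 = (5 + 6) + 9 = 11 + 9 = 20)
M**4 = 20**4 = 160000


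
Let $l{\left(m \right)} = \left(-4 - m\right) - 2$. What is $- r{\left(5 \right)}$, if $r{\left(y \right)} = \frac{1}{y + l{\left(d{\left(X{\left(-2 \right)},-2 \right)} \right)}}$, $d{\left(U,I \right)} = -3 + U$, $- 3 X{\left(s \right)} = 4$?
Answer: $- \frac{3}{10} \approx -0.3$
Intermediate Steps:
$X{\left(s \right)} = - \frac{4}{3}$ ($X{\left(s \right)} = \left(- \frac{1}{3}\right) 4 = - \frac{4}{3}$)
$l{\left(m \right)} = -6 - m$
$r{\left(y \right)} = \frac{1}{- \frac{5}{3} + y}$ ($r{\left(y \right)} = \frac{1}{y - \frac{5}{3}} = \frac{1}{- \frac{5}{3} + y}$)
$- r{\left(5 \right)} = - \frac{3}{-5 + 3 \cdot 5} = - \frac{3}{-5 + 15} = - \frac{3}{10}$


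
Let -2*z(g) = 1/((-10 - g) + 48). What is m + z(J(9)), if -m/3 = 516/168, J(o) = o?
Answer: -1874/203 ≈ -9.2315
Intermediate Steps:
z(g) = -1/(2*(38 - g)) (z(g) = -1/(2*((-10 - g) + 48)) = -1/(2*(38 - g)))
m = -129/14 (m = -1548/168 = -3*43/14 = -129/14 ≈ -9.2143)
m + z(J(9)) = -129/14 + 1/(2*(-38 + 9)) = -129/14 + (1/2)/(-29) = -129/14 + (1/2)*(-1/29) = -129/14 - 1/58 = -1874/203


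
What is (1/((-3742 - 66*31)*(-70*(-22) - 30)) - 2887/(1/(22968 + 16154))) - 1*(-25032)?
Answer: -986908840258161/8739880 ≈ -1.1292e+8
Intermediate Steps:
(1/((-3742 - 66*31)*(-70*(-22) - 30)) - 2887/(1/(22968 + 16154))) - 1*(-25032) = (1/((-3742 - 2046)*(1540 - 30)) - 2887/(1/39122)) + 25032 = (1/(-5788*1510) - 2887/1/39122) + 25032 = (-1/5788*1/1510 - 2887*39122) + 25032 = (-1/8739880 - 112945214) + 25032 = -987127616934321/8739880 + 25032 = -986908840258161/8739880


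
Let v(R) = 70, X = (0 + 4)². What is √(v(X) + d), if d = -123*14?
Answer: 2*I*√413 ≈ 40.645*I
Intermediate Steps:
X = 16 (X = 4² = 16)
d = -1722
√(v(X) + d) = √(70 - 1722) = √(-1652) = 2*I*√413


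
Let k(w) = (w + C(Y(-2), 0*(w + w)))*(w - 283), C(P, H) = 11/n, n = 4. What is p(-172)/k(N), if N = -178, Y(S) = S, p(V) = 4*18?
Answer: 288/323161 ≈ 0.00089120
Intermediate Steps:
p(V) = 72
C(P, H) = 11/4
k(w) = (-283 + w)*(11/4 + w) (k(w) = (w + 11/4)*(w - 283) = (11/4 + w)*(-283 + w) = (-283 + w)*(11/4 + w))
p(-172)/k(N) = 72/(-3113/4 + (-178)² - 1121/4*(-178)) = 72/(-3113/4 + 31684 + 99769/2) = 72/(323161/4) = 72*(4/323161) = 288/323161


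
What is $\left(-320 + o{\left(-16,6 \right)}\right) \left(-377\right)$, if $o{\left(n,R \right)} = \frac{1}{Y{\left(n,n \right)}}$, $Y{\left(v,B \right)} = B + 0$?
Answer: $\frac{1930617}{16} \approx 1.2066 \cdot 10^{5}$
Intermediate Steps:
$Y{\left(v,B \right)} = B$
$o{\left(n,R \right)} = \frac{1}{n}$
$\left(-320 + o{\left(-16,6 \right)}\right) \left(-377\right) = \left(-320 + \frac{1}{-16}\right) \left(-377\right) = \left(-320 - \frac{1}{16}\right) \left(-377\right) = \left(- \frac{5121}{16}\right) \left(-377\right) = \frac{1930617}{16}$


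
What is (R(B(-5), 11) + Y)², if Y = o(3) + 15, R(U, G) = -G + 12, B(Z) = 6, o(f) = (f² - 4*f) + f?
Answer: 256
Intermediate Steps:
o(f) = f² - 3*f
R(U, G) = 12 - G
Y = 15 (Y = 3*(-3 + 3) + 15 = 3*0 + 15 = 0 + 15 = 15)
(R(B(-5), 11) + Y)² = ((12 - 1*11) + 15)² = ((12 - 11) + 15)² = (1 + 15)² = 16² = 256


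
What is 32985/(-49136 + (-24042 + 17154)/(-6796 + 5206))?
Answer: -2913675/4339964 ≈ -0.67136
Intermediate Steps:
32985/(-49136 + (-24042 + 17154)/(-6796 + 5206)) = 32985/(-49136 - 6888/(-1590)) = 32985/(-49136 - 6888*(-1/1590)) = 32985/(-49136 + 1148/265) = 32985/(-13019892/265) = 32985*(-265/13019892) = -2913675/4339964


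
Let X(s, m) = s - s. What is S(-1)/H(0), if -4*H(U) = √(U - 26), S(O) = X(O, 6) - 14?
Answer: -28*I*√26/13 ≈ -10.982*I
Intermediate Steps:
X(s, m) = 0
S(O) = -14 (S(O) = 0 - 14 = -14)
H(U) = -√(-26 + U)/4 (H(U) = -√(U - 26)/4 = -√(-26 + U)/4)
S(-1)/H(0) = -14*(-4/√(-26 + 0)) = -14*2*I*√26/13 = -28*I*√26/13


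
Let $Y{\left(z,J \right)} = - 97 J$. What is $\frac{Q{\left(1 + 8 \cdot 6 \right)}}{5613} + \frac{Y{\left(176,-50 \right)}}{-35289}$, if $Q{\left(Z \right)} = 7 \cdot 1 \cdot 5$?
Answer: $- \frac{8662645}{66025719} \approx -0.1312$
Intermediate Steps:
$Q{\left(Z \right)} = 35$ ($Q{\left(Z \right)} = 7 \cdot 5 = 35$)
$\frac{Q{\left(1 + 8 \cdot 6 \right)}}{5613} + \frac{Y{\left(176,-50 \right)}}{-35289} = \frac{35}{5613} + \frac{\left(-97\right) \left(-50\right)}{-35289} = 35 \cdot \frac{1}{5613} + 4850 \left(- \frac{1}{35289}\right) = \frac{35}{5613} - \frac{4850}{35289} = - \frac{8662645}{66025719}$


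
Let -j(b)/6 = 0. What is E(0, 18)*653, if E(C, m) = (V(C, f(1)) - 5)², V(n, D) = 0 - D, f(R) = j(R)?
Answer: 16325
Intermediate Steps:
j(b) = 0 (j(b) = -6*0 = 0)
f(R) = 0
V(n, D) = -D
E(C, m) = 25 (E(C, m) = (-1*0 - 5)² = (0 - 5)² = (-5)² = 25)
E(0, 18)*653 = 25*653 = 16325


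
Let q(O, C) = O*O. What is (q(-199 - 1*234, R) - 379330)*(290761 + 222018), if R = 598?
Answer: -98372036139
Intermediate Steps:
q(O, C) = O**2
(q(-199 - 1*234, R) - 379330)*(290761 + 222018) = ((-199 - 1*234)**2 - 379330)*(290761 + 222018) = ((-199 - 234)**2 - 379330)*512779 = ((-433)**2 - 379330)*512779 = (187489 - 379330)*512779 = -191841*512779 = -98372036139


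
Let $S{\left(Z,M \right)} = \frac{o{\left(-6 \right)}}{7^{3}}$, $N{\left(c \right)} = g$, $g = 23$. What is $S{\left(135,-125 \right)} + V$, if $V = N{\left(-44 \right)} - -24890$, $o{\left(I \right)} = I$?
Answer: $\frac{8545153}{343} \approx 24913.0$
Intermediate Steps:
$N{\left(c \right)} = 23$
$S{\left(Z,M \right)} = - \frac{6}{343}$ ($S{\left(Z,M \right)} = - \frac{6}{7^{3}} = - \frac{6}{343}$)
$V = 24913$ ($V = 23 - -24890 = 23 + 24890 = 24913$)
$S{\left(135,-125 \right)} + V = - \frac{6}{343} + 24913 = \frac{8545153}{343}$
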